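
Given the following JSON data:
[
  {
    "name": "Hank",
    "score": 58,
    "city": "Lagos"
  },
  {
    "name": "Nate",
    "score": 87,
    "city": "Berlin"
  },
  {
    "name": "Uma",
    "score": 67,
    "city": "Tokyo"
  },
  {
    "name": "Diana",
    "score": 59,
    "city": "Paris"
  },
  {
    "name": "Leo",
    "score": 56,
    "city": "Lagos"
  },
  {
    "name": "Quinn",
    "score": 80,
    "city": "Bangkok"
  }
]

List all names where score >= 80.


Filtering records where score >= 80:
  Hank (score=58) -> no
  Nate (score=87) -> YES
  Uma (score=67) -> no
  Diana (score=59) -> no
  Leo (score=56) -> no
  Quinn (score=80) -> YES


ANSWER: Nate, Quinn


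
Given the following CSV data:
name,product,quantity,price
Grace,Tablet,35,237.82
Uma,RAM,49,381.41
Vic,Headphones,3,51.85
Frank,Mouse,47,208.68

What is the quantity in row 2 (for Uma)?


Row 2: Uma
Column 'quantity' = 49

ANSWER: 49


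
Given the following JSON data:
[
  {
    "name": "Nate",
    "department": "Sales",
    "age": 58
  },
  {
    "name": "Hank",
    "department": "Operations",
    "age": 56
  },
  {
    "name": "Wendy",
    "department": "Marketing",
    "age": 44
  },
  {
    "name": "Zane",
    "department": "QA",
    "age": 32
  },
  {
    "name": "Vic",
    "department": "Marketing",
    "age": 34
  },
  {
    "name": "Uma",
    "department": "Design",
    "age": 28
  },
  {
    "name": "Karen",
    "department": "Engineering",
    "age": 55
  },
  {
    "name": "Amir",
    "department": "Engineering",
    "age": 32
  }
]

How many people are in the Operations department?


Scanning records for department = Operations
  Record 1: Hank
Count: 1

ANSWER: 1


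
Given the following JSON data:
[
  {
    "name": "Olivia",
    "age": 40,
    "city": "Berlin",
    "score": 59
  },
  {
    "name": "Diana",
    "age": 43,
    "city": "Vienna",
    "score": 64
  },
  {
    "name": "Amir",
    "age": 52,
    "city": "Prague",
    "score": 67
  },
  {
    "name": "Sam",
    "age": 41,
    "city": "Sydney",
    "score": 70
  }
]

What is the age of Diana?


Looking up record where name = Diana
Record index: 1
Field 'age' = 43

ANSWER: 43


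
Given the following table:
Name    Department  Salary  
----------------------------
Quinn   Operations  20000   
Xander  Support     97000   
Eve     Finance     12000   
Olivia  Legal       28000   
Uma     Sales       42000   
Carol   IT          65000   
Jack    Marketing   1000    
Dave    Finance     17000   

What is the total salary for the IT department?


IT department members:
  Carol: 65000
Total = 65000 = 65000

ANSWER: 65000


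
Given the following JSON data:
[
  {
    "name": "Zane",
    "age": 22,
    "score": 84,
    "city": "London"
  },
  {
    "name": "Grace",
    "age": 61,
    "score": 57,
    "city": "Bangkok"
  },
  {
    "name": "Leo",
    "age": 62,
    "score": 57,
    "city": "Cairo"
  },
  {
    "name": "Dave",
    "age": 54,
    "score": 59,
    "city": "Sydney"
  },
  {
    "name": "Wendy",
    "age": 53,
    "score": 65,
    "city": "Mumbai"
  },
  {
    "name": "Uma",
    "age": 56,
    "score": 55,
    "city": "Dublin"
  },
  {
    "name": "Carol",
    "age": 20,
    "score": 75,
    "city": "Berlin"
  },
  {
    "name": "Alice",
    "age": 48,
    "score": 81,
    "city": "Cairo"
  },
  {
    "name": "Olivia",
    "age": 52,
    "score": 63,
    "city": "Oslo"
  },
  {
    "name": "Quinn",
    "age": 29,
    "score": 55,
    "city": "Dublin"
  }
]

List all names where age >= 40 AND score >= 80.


Checking both conditions:
  Zane (age=22, score=84) -> no
  Grace (age=61, score=57) -> no
  Leo (age=62, score=57) -> no
  Dave (age=54, score=59) -> no
  Wendy (age=53, score=65) -> no
  Uma (age=56, score=55) -> no
  Carol (age=20, score=75) -> no
  Alice (age=48, score=81) -> YES
  Olivia (age=52, score=63) -> no
  Quinn (age=29, score=55) -> no


ANSWER: Alice


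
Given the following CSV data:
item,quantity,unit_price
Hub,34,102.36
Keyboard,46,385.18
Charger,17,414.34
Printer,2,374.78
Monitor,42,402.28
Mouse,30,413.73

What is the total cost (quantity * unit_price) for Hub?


Row: Hub
quantity = 34
unit_price = 102.36
total = 34 * 102.36 = 3480.24

ANSWER: 3480.24


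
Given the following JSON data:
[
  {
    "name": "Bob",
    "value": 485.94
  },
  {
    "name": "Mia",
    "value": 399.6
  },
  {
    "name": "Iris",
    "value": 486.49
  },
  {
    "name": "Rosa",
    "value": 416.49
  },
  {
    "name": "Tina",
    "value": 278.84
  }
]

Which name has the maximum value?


Comparing values:
  Bob: 485.94
  Mia: 399.6
  Iris: 486.49
  Rosa: 416.49
  Tina: 278.84
Maximum: Iris (486.49)

ANSWER: Iris


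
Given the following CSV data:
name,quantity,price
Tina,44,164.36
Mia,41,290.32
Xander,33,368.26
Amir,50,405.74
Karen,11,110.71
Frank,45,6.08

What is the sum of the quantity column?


Values in 'quantity' column:
  Row 1: 44
  Row 2: 41
  Row 3: 33
  Row 4: 50
  Row 5: 11
  Row 6: 45
Sum = 44 + 41 + 33 + 50 + 11 + 45 = 224

ANSWER: 224


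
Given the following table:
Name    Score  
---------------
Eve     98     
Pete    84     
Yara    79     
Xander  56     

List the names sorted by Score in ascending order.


Sorting by Score (ascending):
  Xander: 56
  Yara: 79
  Pete: 84
  Eve: 98


ANSWER: Xander, Yara, Pete, Eve


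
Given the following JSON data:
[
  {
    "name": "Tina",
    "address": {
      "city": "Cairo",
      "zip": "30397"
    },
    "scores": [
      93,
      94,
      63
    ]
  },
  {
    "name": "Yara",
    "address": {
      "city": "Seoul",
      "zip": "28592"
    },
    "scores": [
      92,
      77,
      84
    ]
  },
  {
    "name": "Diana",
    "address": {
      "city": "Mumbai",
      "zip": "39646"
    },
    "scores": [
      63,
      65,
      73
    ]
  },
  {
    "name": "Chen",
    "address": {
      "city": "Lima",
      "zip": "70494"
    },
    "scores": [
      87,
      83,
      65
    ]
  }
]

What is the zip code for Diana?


Path: records[2].address.zip
Value: 39646

ANSWER: 39646


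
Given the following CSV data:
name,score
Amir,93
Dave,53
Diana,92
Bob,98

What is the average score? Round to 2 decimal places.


Scores: 93, 53, 92, 98
Sum = 336
Count = 4
Average = 336 / 4 = 84.00

ANSWER: 84.00


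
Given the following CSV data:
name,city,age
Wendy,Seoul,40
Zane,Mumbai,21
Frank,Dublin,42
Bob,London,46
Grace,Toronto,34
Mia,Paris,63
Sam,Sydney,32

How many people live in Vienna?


Scanning city column for 'Vienna':
Total matches: 0

ANSWER: 0


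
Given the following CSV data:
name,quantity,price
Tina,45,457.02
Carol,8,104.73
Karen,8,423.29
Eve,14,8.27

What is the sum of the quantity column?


Values in 'quantity' column:
  Row 1: 45
  Row 2: 8
  Row 3: 8
  Row 4: 14
Sum = 45 + 8 + 8 + 14 = 75

ANSWER: 75


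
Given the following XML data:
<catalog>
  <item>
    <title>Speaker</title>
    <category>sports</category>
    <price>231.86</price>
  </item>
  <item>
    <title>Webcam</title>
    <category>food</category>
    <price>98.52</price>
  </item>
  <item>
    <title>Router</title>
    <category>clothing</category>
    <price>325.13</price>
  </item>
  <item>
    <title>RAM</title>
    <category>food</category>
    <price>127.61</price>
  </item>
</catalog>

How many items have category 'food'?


Scanning <item> elements for <category>food</category>:
  Item 2: Webcam -> MATCH
  Item 4: RAM -> MATCH
Count: 2

ANSWER: 2


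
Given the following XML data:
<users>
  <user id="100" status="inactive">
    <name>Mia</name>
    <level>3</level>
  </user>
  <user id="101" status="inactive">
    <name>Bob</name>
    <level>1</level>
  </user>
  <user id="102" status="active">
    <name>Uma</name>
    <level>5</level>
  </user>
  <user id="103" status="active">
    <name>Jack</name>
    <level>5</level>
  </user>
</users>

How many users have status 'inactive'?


Counting users with status='inactive':
  Mia (id=100) -> MATCH
  Bob (id=101) -> MATCH
Count: 2

ANSWER: 2


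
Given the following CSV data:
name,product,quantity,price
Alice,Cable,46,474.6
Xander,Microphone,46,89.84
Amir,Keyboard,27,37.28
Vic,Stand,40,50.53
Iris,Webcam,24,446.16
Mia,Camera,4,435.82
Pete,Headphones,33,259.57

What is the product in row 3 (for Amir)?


Row 3: Amir
Column 'product' = Keyboard

ANSWER: Keyboard


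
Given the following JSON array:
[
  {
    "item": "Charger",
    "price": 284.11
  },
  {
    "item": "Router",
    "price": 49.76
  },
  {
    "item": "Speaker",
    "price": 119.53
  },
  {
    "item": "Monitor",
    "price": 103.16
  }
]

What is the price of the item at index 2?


Array index 2 -> Speaker
price = 119.53

ANSWER: 119.53


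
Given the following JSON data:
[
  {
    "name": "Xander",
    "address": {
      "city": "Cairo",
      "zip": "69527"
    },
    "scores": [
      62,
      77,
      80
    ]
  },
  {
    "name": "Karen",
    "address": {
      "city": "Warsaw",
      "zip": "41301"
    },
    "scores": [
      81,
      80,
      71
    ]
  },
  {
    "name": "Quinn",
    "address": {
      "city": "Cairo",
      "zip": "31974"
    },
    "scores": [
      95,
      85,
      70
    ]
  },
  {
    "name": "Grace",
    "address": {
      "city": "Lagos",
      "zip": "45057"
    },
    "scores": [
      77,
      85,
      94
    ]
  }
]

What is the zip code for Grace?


Path: records[3].address.zip
Value: 45057

ANSWER: 45057


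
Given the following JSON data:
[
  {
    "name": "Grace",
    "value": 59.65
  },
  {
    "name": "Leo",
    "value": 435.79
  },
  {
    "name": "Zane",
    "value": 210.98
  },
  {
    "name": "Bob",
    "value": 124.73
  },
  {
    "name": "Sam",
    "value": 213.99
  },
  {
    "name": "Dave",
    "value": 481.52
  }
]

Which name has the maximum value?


Comparing values:
  Grace: 59.65
  Leo: 435.79
  Zane: 210.98
  Bob: 124.73
  Sam: 213.99
  Dave: 481.52
Maximum: Dave (481.52)

ANSWER: Dave


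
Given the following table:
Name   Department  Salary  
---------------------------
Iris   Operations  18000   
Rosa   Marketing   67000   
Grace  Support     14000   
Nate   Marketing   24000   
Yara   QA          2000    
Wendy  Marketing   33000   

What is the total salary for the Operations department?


Operations department members:
  Iris: 18000
Total = 18000 = 18000

ANSWER: 18000


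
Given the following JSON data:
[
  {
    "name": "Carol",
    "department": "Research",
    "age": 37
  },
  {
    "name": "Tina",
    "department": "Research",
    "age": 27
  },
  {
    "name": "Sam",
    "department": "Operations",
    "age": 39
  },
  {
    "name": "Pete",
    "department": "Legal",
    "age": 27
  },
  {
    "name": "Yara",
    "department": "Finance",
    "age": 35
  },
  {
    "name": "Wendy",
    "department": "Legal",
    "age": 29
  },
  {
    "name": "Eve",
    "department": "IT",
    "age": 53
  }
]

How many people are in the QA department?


Scanning records for department = QA
  No matches found
Count: 0

ANSWER: 0


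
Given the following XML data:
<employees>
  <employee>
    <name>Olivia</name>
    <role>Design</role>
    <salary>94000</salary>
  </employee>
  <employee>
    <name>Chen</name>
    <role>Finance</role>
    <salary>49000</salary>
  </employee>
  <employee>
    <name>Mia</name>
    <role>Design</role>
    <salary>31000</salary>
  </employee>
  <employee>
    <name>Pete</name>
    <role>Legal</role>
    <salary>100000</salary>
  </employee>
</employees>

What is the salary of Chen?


Searching for <employee> with <name>Chen</name>
Found at position 2
<salary>49000</salary>

ANSWER: 49000


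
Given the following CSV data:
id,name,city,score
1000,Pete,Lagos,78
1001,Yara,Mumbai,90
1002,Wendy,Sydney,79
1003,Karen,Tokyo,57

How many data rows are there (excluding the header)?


Counting rows (excluding header):
Header: id,name,city,score
Data rows: 4

ANSWER: 4


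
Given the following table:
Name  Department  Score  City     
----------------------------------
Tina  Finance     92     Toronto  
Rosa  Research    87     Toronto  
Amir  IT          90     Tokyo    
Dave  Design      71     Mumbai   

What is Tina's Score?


Row 1: Tina
Score = 92

ANSWER: 92


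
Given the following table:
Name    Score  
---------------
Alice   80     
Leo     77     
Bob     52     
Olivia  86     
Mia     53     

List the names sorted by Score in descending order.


Sorting by Score (descending):
  Olivia: 86
  Alice: 80
  Leo: 77
  Mia: 53
  Bob: 52


ANSWER: Olivia, Alice, Leo, Mia, Bob


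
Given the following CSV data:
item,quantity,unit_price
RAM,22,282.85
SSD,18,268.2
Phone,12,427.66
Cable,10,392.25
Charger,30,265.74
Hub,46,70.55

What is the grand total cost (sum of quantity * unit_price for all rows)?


Computing row totals:
  RAM: 22 * 282.85 = 6222.7
  SSD: 18 * 268.2 = 4827.6
  Phone: 12 * 427.66 = 5131.92
  Cable: 10 * 392.25 = 3922.5
  Charger: 30 * 265.74 = 7972.2
  Hub: 46 * 70.55 = 3245.3
Grand total = 6222.7 + 4827.6 + 5131.92 + 3922.5 + 7972.2 + 3245.3 = 31322.22

ANSWER: 31322.22


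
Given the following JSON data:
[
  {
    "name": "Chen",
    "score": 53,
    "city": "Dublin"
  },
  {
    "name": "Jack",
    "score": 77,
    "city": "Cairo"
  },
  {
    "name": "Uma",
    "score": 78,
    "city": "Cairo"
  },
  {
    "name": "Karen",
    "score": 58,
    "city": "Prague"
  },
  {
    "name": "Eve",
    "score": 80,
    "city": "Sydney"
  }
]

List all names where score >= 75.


Filtering records where score >= 75:
  Chen (score=53) -> no
  Jack (score=77) -> YES
  Uma (score=78) -> YES
  Karen (score=58) -> no
  Eve (score=80) -> YES


ANSWER: Jack, Uma, Eve


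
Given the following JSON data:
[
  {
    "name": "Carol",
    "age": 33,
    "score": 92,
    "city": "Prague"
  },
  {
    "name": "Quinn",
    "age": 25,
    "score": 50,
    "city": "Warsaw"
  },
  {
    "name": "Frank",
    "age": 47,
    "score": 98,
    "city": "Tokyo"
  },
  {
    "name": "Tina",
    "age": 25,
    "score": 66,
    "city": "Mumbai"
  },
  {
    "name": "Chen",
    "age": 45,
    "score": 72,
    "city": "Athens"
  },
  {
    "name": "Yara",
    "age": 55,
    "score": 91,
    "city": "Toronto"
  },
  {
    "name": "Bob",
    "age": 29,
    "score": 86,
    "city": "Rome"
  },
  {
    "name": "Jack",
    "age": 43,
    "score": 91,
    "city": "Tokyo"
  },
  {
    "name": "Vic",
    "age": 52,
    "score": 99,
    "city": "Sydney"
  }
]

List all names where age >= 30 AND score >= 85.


Checking both conditions:
  Carol (age=33, score=92) -> YES
  Quinn (age=25, score=50) -> no
  Frank (age=47, score=98) -> YES
  Tina (age=25, score=66) -> no
  Chen (age=45, score=72) -> no
  Yara (age=55, score=91) -> YES
  Bob (age=29, score=86) -> no
  Jack (age=43, score=91) -> YES
  Vic (age=52, score=99) -> YES


ANSWER: Carol, Frank, Yara, Jack, Vic


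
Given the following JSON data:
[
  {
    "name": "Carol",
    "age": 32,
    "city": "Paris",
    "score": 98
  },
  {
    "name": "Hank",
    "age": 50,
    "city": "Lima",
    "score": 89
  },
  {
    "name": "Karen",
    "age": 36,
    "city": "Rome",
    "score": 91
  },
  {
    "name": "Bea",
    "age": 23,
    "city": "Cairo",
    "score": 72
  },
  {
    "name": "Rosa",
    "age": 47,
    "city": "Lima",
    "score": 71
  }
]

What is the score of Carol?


Looking up record where name = Carol
Record index: 0
Field 'score' = 98

ANSWER: 98


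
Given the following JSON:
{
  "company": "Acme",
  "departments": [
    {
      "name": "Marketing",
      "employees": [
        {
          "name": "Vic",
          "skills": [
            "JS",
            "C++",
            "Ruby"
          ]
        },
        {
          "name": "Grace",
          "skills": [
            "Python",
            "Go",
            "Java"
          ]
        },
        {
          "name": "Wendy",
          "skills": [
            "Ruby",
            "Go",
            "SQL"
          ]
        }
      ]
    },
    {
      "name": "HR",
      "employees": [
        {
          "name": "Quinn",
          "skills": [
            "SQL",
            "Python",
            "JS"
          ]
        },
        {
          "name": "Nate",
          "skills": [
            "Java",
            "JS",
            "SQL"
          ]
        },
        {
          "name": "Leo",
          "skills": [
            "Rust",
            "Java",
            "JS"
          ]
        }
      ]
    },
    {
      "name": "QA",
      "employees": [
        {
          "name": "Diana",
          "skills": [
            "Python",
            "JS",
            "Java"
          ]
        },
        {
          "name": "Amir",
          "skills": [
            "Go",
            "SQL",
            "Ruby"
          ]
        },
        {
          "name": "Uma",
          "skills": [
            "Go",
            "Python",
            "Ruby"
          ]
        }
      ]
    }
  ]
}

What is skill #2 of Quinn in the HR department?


Path: departments[1].employees[0].skills[1]
Value: Python

ANSWER: Python


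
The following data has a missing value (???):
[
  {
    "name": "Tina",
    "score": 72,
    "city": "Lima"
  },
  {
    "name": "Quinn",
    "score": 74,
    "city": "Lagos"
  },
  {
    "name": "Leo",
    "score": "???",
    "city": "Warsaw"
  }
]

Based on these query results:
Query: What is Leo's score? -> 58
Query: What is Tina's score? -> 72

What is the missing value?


The missing value is Leo's score
From query: Leo's score = 58

ANSWER: 58


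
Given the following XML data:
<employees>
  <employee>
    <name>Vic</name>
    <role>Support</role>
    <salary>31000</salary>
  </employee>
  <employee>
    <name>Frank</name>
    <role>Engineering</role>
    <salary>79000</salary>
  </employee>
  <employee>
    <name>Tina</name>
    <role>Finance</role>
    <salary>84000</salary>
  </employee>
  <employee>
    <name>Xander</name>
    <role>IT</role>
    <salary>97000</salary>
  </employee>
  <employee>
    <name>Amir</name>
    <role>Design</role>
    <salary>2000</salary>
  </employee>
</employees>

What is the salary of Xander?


Searching for <employee> with <name>Xander</name>
Found at position 4
<salary>97000</salary>

ANSWER: 97000


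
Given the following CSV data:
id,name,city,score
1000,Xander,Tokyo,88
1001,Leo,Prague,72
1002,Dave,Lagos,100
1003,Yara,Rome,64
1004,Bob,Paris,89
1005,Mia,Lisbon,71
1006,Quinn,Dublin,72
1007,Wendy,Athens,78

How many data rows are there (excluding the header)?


Counting rows (excluding header):
Header: id,name,city,score
Data rows: 8

ANSWER: 8


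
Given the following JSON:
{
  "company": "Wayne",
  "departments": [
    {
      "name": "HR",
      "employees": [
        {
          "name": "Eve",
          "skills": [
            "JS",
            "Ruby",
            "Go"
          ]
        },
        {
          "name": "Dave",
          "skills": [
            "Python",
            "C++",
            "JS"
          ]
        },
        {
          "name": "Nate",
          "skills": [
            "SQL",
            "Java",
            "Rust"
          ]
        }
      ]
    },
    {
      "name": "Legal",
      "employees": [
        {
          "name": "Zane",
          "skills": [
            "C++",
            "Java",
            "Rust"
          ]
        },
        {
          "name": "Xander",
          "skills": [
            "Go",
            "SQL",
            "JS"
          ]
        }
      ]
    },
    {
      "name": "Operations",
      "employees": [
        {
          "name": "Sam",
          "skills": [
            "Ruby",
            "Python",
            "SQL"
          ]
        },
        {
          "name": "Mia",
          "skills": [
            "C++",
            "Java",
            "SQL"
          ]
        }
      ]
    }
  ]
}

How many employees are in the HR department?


Path: departments[0].employees
Count: 3

ANSWER: 3


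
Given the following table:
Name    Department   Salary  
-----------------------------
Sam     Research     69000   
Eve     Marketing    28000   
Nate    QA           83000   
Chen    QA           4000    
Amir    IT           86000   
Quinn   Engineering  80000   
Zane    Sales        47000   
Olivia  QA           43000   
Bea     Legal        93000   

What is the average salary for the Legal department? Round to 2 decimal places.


Legal department members:
  Bea: 93000
Sum = 93000
Count = 1
Average = 93000 / 1 = 93000.00

ANSWER: 93000.00


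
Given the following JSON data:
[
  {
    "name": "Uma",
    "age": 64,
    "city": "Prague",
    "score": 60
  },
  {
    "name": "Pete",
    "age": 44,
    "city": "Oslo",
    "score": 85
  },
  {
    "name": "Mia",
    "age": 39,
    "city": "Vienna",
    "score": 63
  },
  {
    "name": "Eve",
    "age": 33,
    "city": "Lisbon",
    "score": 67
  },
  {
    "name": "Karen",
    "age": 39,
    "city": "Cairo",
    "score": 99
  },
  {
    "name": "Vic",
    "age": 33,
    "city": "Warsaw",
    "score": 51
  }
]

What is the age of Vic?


Looking up record where name = Vic
Record index: 5
Field 'age' = 33

ANSWER: 33


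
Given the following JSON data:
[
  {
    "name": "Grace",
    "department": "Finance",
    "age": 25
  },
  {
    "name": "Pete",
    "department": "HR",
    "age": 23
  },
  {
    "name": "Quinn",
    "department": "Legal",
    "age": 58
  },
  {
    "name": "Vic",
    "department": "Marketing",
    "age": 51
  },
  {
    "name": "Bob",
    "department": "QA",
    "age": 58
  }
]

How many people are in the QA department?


Scanning records for department = QA
  Record 4: Bob
Count: 1

ANSWER: 1


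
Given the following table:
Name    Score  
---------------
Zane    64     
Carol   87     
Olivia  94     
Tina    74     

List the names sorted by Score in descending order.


Sorting by Score (descending):
  Olivia: 94
  Carol: 87
  Tina: 74
  Zane: 64


ANSWER: Olivia, Carol, Tina, Zane


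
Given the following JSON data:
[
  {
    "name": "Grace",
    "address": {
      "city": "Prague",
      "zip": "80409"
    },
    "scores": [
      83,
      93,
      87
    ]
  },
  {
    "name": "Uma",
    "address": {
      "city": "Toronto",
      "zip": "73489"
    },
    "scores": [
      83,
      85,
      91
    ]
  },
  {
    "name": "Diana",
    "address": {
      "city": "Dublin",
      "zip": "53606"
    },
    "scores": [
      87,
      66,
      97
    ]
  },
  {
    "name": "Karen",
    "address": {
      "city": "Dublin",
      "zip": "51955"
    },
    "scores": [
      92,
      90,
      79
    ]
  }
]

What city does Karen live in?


Path: records[3].address.city
Value: Dublin

ANSWER: Dublin


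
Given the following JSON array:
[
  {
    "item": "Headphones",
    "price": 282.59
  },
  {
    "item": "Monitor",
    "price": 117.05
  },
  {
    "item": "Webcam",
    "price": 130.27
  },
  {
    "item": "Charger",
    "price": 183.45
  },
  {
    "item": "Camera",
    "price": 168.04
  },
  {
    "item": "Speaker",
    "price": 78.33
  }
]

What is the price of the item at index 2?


Array index 2 -> Webcam
price = 130.27

ANSWER: 130.27


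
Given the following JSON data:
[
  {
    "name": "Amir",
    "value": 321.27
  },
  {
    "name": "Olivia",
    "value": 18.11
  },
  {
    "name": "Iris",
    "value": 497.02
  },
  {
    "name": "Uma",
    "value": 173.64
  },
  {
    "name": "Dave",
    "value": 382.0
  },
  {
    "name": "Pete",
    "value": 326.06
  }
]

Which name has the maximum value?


Comparing values:
  Amir: 321.27
  Olivia: 18.11
  Iris: 497.02
  Uma: 173.64
  Dave: 382.0
  Pete: 326.06
Maximum: Iris (497.02)

ANSWER: Iris


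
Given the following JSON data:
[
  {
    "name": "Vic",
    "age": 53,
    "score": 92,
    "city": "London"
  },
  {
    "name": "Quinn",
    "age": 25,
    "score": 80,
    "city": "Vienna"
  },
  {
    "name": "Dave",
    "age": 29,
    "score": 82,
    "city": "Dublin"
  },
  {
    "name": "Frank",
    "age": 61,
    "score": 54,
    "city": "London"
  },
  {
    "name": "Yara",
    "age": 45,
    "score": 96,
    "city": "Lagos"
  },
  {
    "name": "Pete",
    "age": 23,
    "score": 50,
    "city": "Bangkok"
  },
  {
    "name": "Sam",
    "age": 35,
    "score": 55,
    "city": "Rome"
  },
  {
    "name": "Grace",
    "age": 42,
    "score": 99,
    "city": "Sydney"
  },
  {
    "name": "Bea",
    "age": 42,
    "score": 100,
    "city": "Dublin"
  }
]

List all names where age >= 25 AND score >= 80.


Checking both conditions:
  Vic (age=53, score=92) -> YES
  Quinn (age=25, score=80) -> YES
  Dave (age=29, score=82) -> YES
  Frank (age=61, score=54) -> no
  Yara (age=45, score=96) -> YES
  Pete (age=23, score=50) -> no
  Sam (age=35, score=55) -> no
  Grace (age=42, score=99) -> YES
  Bea (age=42, score=100) -> YES


ANSWER: Vic, Quinn, Dave, Yara, Grace, Bea


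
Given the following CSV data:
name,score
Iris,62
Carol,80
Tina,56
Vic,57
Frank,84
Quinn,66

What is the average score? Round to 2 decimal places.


Scores: 62, 80, 56, 57, 84, 66
Sum = 405
Count = 6
Average = 405 / 6 = 67.50

ANSWER: 67.50


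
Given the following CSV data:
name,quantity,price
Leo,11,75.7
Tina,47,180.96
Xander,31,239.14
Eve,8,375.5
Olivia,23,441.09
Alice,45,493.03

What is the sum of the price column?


Values in 'price' column:
  Row 1: 75.7
  Row 2: 180.96
  Row 3: 239.14
  Row 4: 375.5
  Row 5: 441.09
  Row 6: 493.03
Sum = 75.7 + 180.96 + 239.14 + 375.5 + 441.09 + 493.03 = 1805.42

ANSWER: 1805.42


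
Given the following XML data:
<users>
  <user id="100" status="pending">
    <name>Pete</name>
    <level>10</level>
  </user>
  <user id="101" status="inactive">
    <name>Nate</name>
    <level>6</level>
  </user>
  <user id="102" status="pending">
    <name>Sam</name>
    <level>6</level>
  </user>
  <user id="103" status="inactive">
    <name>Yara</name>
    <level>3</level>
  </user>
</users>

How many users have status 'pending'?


Counting users with status='pending':
  Pete (id=100) -> MATCH
  Sam (id=102) -> MATCH
Count: 2

ANSWER: 2


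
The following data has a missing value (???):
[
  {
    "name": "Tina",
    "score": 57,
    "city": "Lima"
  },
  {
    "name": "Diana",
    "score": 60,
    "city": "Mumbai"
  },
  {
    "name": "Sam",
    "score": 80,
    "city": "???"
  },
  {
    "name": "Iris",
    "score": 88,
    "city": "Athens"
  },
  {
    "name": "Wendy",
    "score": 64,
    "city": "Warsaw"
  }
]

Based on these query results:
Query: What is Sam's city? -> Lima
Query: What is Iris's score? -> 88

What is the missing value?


The missing value is Sam's city
From query: Sam's city = Lima

ANSWER: Lima


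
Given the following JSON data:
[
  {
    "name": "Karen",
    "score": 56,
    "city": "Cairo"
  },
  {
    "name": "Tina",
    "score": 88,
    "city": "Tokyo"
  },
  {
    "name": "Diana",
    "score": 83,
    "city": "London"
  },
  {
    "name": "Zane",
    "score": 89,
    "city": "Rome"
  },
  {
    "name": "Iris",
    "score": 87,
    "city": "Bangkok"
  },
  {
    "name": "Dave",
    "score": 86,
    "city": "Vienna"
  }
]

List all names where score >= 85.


Filtering records where score >= 85:
  Karen (score=56) -> no
  Tina (score=88) -> YES
  Diana (score=83) -> no
  Zane (score=89) -> YES
  Iris (score=87) -> YES
  Dave (score=86) -> YES


ANSWER: Tina, Zane, Iris, Dave


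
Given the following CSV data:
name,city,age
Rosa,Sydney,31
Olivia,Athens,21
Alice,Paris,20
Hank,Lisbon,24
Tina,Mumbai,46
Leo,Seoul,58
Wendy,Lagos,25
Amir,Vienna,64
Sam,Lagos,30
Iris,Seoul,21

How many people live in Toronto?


Scanning city column for 'Toronto':
Total matches: 0

ANSWER: 0


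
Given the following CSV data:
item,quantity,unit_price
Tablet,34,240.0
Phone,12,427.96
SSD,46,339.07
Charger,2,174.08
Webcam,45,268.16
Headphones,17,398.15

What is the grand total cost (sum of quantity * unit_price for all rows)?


Computing row totals:
  Tablet: 34 * 240.0 = 8160.0
  Phone: 12 * 427.96 = 5135.52
  SSD: 46 * 339.07 = 15597.22
  Charger: 2 * 174.08 = 348.16
  Webcam: 45 * 268.16 = 12067.2
  Headphones: 17 * 398.15 = 6768.55
Grand total = 8160.0 + 5135.52 + 15597.22 + 348.16 + 12067.2 + 6768.55 = 48076.65

ANSWER: 48076.65


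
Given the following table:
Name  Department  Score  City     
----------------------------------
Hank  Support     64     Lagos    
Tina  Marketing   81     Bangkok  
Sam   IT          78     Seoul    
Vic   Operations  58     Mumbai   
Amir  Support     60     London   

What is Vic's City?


Row 4: Vic
City = Mumbai

ANSWER: Mumbai


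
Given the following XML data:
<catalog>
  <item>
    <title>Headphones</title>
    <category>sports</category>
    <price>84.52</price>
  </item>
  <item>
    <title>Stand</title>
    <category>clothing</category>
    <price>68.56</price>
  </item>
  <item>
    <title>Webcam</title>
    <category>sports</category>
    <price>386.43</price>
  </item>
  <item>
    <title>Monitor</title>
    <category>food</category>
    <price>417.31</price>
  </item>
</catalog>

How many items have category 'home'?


Scanning <item> elements for <category>home</category>:
Count: 0

ANSWER: 0


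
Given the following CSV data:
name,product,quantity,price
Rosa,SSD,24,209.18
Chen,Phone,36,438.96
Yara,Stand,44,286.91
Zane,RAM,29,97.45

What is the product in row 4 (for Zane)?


Row 4: Zane
Column 'product' = RAM

ANSWER: RAM


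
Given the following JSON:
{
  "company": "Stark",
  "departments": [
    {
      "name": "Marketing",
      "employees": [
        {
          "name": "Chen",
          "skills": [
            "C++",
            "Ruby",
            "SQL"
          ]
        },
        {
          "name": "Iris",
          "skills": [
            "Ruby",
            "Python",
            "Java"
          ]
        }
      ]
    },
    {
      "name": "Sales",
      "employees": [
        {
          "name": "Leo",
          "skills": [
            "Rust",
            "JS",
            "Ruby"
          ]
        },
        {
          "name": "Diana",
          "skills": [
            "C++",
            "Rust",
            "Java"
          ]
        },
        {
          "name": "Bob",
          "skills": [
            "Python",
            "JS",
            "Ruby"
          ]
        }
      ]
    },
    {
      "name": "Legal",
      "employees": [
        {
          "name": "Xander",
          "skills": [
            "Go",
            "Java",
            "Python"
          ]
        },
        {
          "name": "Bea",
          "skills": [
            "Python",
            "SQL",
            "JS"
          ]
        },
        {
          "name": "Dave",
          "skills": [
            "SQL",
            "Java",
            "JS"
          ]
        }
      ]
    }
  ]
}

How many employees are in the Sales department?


Path: departments[1].employees
Count: 3

ANSWER: 3


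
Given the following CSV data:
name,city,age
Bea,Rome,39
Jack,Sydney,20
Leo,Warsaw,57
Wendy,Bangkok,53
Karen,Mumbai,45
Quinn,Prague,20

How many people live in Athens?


Scanning city column for 'Athens':
Total matches: 0

ANSWER: 0


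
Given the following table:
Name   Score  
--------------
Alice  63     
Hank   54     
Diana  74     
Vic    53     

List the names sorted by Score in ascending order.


Sorting by Score (ascending):
  Vic: 53
  Hank: 54
  Alice: 63
  Diana: 74


ANSWER: Vic, Hank, Alice, Diana


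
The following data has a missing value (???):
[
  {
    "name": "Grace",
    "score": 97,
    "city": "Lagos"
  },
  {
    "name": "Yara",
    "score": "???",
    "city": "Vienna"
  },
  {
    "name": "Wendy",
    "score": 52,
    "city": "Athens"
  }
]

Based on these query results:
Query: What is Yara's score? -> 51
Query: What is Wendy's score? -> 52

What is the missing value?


The missing value is Yara's score
From query: Yara's score = 51

ANSWER: 51


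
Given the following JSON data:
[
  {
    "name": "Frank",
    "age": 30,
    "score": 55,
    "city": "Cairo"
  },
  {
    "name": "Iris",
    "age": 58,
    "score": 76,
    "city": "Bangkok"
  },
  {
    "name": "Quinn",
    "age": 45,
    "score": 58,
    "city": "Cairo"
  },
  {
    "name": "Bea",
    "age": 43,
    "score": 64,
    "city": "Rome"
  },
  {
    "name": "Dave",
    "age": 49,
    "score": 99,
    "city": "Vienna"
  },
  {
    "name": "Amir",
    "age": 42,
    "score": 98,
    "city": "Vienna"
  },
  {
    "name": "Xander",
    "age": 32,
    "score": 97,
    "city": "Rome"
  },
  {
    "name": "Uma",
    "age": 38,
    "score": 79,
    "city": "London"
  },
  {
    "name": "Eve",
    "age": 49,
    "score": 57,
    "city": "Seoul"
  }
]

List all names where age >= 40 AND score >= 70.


Checking both conditions:
  Frank (age=30, score=55) -> no
  Iris (age=58, score=76) -> YES
  Quinn (age=45, score=58) -> no
  Bea (age=43, score=64) -> no
  Dave (age=49, score=99) -> YES
  Amir (age=42, score=98) -> YES
  Xander (age=32, score=97) -> no
  Uma (age=38, score=79) -> no
  Eve (age=49, score=57) -> no


ANSWER: Iris, Dave, Amir


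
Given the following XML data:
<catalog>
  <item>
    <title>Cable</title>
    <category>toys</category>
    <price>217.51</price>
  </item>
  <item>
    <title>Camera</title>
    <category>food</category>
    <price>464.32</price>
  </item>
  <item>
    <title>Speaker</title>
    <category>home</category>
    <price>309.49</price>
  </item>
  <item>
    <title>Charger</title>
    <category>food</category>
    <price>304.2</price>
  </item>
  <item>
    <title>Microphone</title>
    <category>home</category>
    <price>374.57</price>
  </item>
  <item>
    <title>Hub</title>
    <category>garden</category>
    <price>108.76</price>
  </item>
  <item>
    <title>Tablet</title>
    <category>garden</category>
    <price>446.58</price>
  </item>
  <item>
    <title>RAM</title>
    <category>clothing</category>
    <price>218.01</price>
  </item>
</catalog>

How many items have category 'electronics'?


Scanning <item> elements for <category>electronics</category>:
Count: 0

ANSWER: 0


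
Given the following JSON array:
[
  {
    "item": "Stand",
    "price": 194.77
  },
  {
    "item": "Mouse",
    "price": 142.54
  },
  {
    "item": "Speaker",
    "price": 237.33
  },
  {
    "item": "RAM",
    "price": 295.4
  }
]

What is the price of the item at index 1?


Array index 1 -> Mouse
price = 142.54

ANSWER: 142.54


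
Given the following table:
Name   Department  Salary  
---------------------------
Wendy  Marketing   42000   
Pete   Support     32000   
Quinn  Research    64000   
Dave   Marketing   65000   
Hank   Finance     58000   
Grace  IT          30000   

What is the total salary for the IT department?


IT department members:
  Grace: 30000
Total = 30000 = 30000

ANSWER: 30000


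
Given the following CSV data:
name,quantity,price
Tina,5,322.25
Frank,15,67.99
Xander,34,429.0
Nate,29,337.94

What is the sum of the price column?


Values in 'price' column:
  Row 1: 322.25
  Row 2: 67.99
  Row 3: 429.0
  Row 4: 337.94
Sum = 322.25 + 67.99 + 429.0 + 337.94 = 1157.18

ANSWER: 1157.18


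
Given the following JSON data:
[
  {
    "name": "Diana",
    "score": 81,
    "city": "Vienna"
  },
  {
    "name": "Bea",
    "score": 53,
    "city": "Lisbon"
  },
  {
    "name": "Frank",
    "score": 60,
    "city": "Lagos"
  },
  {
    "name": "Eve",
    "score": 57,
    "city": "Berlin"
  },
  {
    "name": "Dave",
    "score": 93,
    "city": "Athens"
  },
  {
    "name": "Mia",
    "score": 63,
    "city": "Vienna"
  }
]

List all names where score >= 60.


Filtering records where score >= 60:
  Diana (score=81) -> YES
  Bea (score=53) -> no
  Frank (score=60) -> YES
  Eve (score=57) -> no
  Dave (score=93) -> YES
  Mia (score=63) -> YES


ANSWER: Diana, Frank, Dave, Mia


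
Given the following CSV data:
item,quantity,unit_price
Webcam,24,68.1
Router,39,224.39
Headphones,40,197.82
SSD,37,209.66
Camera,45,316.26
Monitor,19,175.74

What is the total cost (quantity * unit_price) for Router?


Row: Router
quantity = 39
unit_price = 224.39
total = 39 * 224.39 = 8751.21

ANSWER: 8751.21


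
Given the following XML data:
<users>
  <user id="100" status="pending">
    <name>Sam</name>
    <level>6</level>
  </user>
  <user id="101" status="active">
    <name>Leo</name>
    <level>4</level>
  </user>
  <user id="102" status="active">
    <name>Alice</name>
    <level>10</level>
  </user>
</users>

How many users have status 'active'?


Counting users with status='active':
  Leo (id=101) -> MATCH
  Alice (id=102) -> MATCH
Count: 2

ANSWER: 2


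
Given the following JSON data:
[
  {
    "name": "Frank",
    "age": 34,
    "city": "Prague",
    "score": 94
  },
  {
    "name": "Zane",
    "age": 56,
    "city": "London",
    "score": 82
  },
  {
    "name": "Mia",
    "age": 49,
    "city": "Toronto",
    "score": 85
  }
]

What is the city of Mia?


Looking up record where name = Mia
Record index: 2
Field 'city' = Toronto

ANSWER: Toronto


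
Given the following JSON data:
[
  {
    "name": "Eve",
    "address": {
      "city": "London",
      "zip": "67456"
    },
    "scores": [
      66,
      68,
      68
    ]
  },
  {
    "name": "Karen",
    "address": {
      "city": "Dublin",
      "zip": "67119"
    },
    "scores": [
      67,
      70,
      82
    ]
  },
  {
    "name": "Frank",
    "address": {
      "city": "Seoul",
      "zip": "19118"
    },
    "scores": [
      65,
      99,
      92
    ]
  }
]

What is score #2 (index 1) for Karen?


Path: records[1].scores[1]
Value: 70

ANSWER: 70


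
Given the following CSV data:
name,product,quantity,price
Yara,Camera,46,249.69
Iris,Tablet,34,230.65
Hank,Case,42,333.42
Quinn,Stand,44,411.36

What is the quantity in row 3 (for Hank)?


Row 3: Hank
Column 'quantity' = 42

ANSWER: 42


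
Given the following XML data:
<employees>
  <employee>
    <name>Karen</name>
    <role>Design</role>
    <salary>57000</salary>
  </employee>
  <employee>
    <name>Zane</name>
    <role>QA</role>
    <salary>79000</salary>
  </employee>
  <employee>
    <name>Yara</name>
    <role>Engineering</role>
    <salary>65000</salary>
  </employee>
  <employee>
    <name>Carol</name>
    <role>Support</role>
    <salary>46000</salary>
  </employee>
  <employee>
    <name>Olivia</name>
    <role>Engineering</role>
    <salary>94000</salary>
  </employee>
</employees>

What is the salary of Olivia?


Searching for <employee> with <name>Olivia</name>
Found at position 5
<salary>94000</salary>

ANSWER: 94000


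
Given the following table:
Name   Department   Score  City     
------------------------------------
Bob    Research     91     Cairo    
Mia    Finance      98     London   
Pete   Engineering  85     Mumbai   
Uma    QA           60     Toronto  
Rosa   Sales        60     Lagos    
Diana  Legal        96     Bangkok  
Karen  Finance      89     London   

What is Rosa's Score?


Row 5: Rosa
Score = 60

ANSWER: 60


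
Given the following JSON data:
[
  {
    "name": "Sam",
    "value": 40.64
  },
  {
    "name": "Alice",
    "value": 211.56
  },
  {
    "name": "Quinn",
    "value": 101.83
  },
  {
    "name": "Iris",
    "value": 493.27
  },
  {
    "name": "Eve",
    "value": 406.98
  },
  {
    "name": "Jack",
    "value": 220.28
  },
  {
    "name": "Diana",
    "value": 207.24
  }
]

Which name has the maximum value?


Comparing values:
  Sam: 40.64
  Alice: 211.56
  Quinn: 101.83
  Iris: 493.27
  Eve: 406.98
  Jack: 220.28
  Diana: 207.24
Maximum: Iris (493.27)

ANSWER: Iris


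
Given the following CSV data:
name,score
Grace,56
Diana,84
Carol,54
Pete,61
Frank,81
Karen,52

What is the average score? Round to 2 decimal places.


Scores: 56, 84, 54, 61, 81, 52
Sum = 388
Count = 6
Average = 388 / 6 = 64.67

ANSWER: 64.67


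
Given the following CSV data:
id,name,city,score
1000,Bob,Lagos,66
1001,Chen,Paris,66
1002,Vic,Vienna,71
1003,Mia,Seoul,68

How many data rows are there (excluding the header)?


Counting rows (excluding header):
Header: id,name,city,score
Data rows: 4

ANSWER: 4


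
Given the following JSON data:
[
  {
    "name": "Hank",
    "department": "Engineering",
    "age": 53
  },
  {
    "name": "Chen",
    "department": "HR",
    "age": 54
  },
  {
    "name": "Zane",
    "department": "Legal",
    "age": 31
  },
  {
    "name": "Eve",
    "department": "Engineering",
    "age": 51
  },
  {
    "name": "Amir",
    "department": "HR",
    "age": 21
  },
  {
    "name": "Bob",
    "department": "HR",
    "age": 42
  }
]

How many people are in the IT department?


Scanning records for department = IT
  No matches found
Count: 0

ANSWER: 0
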